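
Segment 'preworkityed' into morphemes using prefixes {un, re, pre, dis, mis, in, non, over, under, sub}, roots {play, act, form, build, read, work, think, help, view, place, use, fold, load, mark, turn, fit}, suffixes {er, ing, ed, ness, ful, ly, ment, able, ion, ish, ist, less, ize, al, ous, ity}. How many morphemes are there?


Segmenting 'preworkityed' against the inventory:
  'pre' -> prefix (morpheme 1)
  'work' -> root (morpheme 2)
  'ity' -> suffix (morpheme 3)
  'ed' -> suffix (morpheme 4)
Total morphemes: 4

4


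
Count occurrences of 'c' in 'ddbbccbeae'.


Scanning 'ddbbccbeae' for 'c':
  Position 4: 'c' -> MATCH (count: 1)
  Position 5: 'c' -> MATCH (count: 2)
Total occurrences of 'c': 2

2


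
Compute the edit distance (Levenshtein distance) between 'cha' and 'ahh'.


Building DP table for s1='cha' (len 3) and s2='ahh' (len 3):
       a  h  h
    0  1  2  3
  c 1  1  2  3
  h 2  2  1  2
  a 3  2  2  2
Edit distance = dp[3][3] = 2

2


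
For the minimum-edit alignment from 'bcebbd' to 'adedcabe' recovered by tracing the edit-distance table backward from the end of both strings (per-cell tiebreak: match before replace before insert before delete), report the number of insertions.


Edit distance = 6. Backtracking from cell (6, 8) with preference match > replace > insert > delete,
then listing the resulting alignment 'bcebbd' -> 'adedcabe' left to right:
  Step 1: replace b->a
  Step 2: replace c->d
  Step 3: keep 'e'
  Step 4: insert 'd' [insertion #1]
  Step 5: insert 'c' [insertion #2]
  Step 6: replace b->a
  Step 7: keep 'b'
  Step 8: replace d->e
Total insertions: 2

2


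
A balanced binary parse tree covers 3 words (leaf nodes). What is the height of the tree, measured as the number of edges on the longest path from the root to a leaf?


In a balanced binary tree with n leaves the deepest leaf is ceil(log2(n)) edges below the root.
log2(3) = 1.5850
ceil(1.5850) = 2
height (edges) = 2

2


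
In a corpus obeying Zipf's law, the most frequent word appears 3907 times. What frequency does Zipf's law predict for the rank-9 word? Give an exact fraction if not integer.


Zipf's law: freq(rank) = f1 / rank
f1 = 3907, rank = 9
freq = 3907 / 9
GCD(3907, 9) = 1
Simplified: 3907/9

3907/9


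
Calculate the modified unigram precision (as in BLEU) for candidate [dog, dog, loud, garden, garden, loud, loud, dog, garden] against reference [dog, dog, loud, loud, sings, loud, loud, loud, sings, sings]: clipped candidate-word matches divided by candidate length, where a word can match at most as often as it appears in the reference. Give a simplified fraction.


Reference word counts: {'dog': 2, 'loud': 5, 'sings': 3}
Checking each candidate word (with clipping):
  'dog' -> in reference (ref count 2, used 1/2) -> match (matches: 1)
  'dog' -> in reference (ref count 2, used 2/2) -> match (matches: 2)
  'loud' -> in reference (ref count 5, used 1/5) -> match (matches: 3)
  'garden' -> not in reference -> no match (matches: 3)
  'garden' -> not in reference -> no match (matches: 3)
  'loud' -> in reference (ref count 5, used 2/5) -> match (matches: 4)
  'loud' -> in reference (ref count 5, used 3/5) -> match (matches: 5)
  'dog' -> ref count 2 already used up (2/2) -> clipped, no match (matches: 5)
  'garden' -> not in reference -> no match (matches: 5)
Clipped matches: 5, Candidate length: 9
Precision = 5/9

5/9


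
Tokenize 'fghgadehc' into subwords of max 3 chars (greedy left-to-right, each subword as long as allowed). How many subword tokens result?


'fghgadehc' has 9 characters.
Chunking with max size 3:
  Chunk 1: 'fgh' (positions 0-2)
  Chunk 2: 'gad' (positions 3-5)
  Chunk 3: 'ehc' (positions 6-8)
Total chunks: ceil(9 / 3) = 3

3


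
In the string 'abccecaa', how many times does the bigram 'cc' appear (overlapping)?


Scanning 'abccecaa' for bigram 'cc':
  Position 0: 'ab' -> no
  Position 1: 'bc' -> no
  Position 2: 'cc' -> MATCH
  Position 3: 'ce' -> no
  Position 4: 'ec' -> no
  Position 5: 'ca' -> no
  Position 6: 'aa' -> no
Total matches: 1

1


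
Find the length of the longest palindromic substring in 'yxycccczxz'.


Scanning 'yxycccczxz' for palindromic substrings.
Substring at positions 3-6: 'cccc'.
Check: reverse('cccc') = 'cccc' -> palindrome confirmed.
Neighbouring characters ('y' / 'z') break symmetry, so it cannot extend further.
No longer palindromic substring exists; longest length = 4

4


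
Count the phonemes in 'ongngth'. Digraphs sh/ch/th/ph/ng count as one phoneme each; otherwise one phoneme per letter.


Parsing 'ongngth' greedily, digraphs first:
  'o' -> vowel phoneme (phonemes so far: 1)
  'ng' -> digraph (1 consonant phoneme) (phonemes so far: 2)
  'ng' -> digraph (1 consonant phoneme) (phonemes so far: 3)
  'th' -> digraph (1 consonant phoneme) (phonemes so far: 4)
Total phonemes: 4

4


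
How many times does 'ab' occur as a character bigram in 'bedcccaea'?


Scanning 'bedcccaea' for bigram 'ab':
  Position 0: 'be' -> no
  Position 1: 'ed' -> no
  Position 2: 'dc' -> no
  Position 3: 'cc' -> no
  Position 4: 'cc' -> no
  Position 5: 'ca' -> no
  Position 6: 'ae' -> no
  Position 7: 'ea' -> no
Total matches: 0

0


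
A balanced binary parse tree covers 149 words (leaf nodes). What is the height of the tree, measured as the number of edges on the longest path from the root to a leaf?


In a balanced binary tree with n leaves the deepest leaf is ceil(log2(n)) edges below the root.
log2(149) = 7.2192
ceil(7.2192) = 8
height (edges) = 8

8


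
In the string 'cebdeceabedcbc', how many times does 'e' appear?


Scanning 'cebdeceabedcbc' for 'e':
  Position 1: 'e' -> MATCH (count: 1)
  Position 4: 'e' -> MATCH (count: 2)
  Position 6: 'e' -> MATCH (count: 3)
  Position 9: 'e' -> MATCH (count: 4)
Total occurrences of 'e': 4

4


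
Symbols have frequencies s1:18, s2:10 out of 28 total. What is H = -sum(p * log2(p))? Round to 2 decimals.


Computing entropy H = -sum(p_i * log2(p_i)):
  s1: p = 18/28 = 0.6429, -p*log2(p) = 0.4098
  s2: p = 10/28 = 0.3571, -p*log2(p) = 0.5305
H = sum of terms = 0.9403
Rounded to 2 decimals: 0.94

0.94


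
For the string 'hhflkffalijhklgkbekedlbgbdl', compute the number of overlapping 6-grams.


String 'hhflkffalijhklgkbekedlbgbdl' has length L = 27.
Number of overlapping n-grams = L - n + 1
Substituting: 27 - 6 + 1 = 22

22


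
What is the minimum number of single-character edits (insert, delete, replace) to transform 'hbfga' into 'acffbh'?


Building DP table for s1='hbfga' (len 5) and s2='acffbh' (len 6):
       a  c  f  f  b  h
    0  1  2  3  4  5  6
  h 1  1  2  3  4  5  5
  b 2  2  2  3  4  4  5
  f 3  3  3  2  3  4  5
  g 4  4  4  3  3  4  5
  a 5  4  5  4  4  4  5
Edit distance = dp[5][6] = 5

5


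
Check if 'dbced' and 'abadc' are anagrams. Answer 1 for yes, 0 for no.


Sort characters of 'dbced': 'bcdde'
Sort characters of 'abadc': 'aabcd'
Sorted forms differ -> they are NOT anagrams
Result: 0

0


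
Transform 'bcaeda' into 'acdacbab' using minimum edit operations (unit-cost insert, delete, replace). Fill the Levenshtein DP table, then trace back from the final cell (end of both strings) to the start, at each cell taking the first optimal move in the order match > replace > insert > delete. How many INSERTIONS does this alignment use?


Edit distance = 5. Backtracking from cell (6, 8) with preference match > replace > insert > delete,
then listing the resulting alignment 'bcaeda' -> 'acdacbab' left to right:
  Step 1: replace b->a
  Step 2: keep 'c'
  Step 3: insert 'd' [insertion #1]
  Step 4: keep 'a'
  Step 5: replace e->c
  Step 6: replace d->b
  Step 7: keep 'a'
  Step 8: insert 'b' [insertion #2]
Total insertions: 2

2


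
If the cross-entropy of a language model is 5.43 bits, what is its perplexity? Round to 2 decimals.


Perplexity formula: PP = 2^H
H = 5.43
PP = 2^5.43
Decompose: 2^5.43 = 2^5 * 2^0.43
2^5 = 32, 2^0.43 ~ 1.3472336
PP ~ 32 * 1.3472336 = 43.1114752
Rounded to 2 decimals: 43.11

43.11


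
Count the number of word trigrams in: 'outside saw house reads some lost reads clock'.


Word trigrams from [8] words:
  Trigram 1: (outside saw house)
  Trigram 2: (saw house reads)
  Trigram 3: (house reads some)
  Trigram 4: (reads some lost)
  Trigram 5: (some lost reads)
  Trigram 6: (lost reads clock)
Total word trigrams: 8 - 2 = 6

6


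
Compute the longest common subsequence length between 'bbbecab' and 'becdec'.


DP table for LCS of 'bbbecab' and 'becdec':
       b  e  c  d  e  c
    0  0  0  0  0  0  0
  b 0  1  1  1  1  1  1
  b 0  1  1  1  1  1  1
  b 0  1  1  1  1  1  1
  e 0  1  2  2  2  2  2
  c 0  1  2  3  3  3  3
  a 0  1  2  3  3  3  3
  b 0  1  2  3  3  3  3
LCS: 'bec'
LCS length = 3

3


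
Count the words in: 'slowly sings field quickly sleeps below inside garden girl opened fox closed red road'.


Counting words by splitting on spaces:
  Word 1: 'slowly'
  Word 2: 'sings'
  Word 3: 'field'
  Word 4: 'quickly'
  Word 5: 'sleeps'
  Word 6: 'below'
  Word 7: 'inside'
  Word 8: 'garden'
  Word 9: 'girl'
  Word 10: 'opened'
  Word 11: 'fox'
  Word 12: 'closed'
  Word 13: 'red'
  Word 14: 'road'
Total words: 14

14


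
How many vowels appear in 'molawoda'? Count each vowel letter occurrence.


Scanning each character of 'molawoda':
  Position 1: 'm' -> consonant (running count: 0)
  Position 2: 'o' -> vowel (running count: 1)
  Position 3: 'l' -> consonant (running count: 1)
  Position 4: 'a' -> vowel (running count: 2)
  Position 5: 'w' -> consonant (running count: 2)
  Position 6: 'o' -> vowel (running count: 3)
  Position 7: 'd' -> consonant (running count: 3)
  Position 8: 'a' -> vowel (running count: 4)
Total vowels: 4

4


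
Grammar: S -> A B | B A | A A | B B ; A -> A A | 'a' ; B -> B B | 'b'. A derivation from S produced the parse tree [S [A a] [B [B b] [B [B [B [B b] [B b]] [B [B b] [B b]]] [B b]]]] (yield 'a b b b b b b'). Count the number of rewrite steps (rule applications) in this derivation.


Every bracketed nonterminal node [X ...] in the tree is produced by exactly one rule application.
Reading the tree off as a leftmost derivation:
  Step 1: S  =>  A B   (applied S -> A B)
  Step 2: A B  =>  a B   (applied A -> a)
  Step 3: a B  =>  a B B   (applied B -> B B)
  Step 4: a B B  =>  a b B   (applied B -> b)
  Step 5: a b B  =>  a b B B   (applied B -> B B)
  Step 6: a b B B  =>  a b B B B   (applied B -> B B)
  Step 7: a b B B B  =>  a b B B B B   (applied B -> B B)
  Step 8: a b B B B B  =>  a b b B B B   (applied B -> b)
  Step 9: a b b B B B  =>  a b b b B B   (applied B -> b)
  Step 10: a b b b B B  =>  a b b b B B B   (applied B -> B B)
  Step 11: a b b b B B B  =>  a b b b b B B   (applied B -> b)
  Step 12: a b b b b B B  =>  a b b b b b B   (applied B -> b)
  Step 13: a b b b b b B  =>  a b b b b b b   (applied B -> b)
Final yield: a b b b b b b
Total rewrite steps: 13

13


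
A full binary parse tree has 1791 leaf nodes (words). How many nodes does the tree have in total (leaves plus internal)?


Leaf nodes (terminals): 1791
Internal nodes = n - 1 = 1791 - 1 = 1790
Total = leaves + internal = 1791 + 1790 = 3581

3581


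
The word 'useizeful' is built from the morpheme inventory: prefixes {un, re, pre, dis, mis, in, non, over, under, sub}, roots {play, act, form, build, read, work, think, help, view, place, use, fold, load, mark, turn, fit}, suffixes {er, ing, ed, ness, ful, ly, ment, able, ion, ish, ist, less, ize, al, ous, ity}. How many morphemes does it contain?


Segmenting 'useizeful' against the inventory:
  'use' -> root (morpheme 1)
  'ize' -> suffix (morpheme 2)
  'ful' -> suffix (morpheme 3)
Total morphemes: 3

3


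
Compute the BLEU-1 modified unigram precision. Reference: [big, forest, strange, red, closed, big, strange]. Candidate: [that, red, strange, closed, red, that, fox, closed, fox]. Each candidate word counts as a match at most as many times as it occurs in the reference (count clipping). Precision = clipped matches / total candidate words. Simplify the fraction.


Reference word counts: {'big': 2, 'closed': 1, 'forest': 1, 'red': 1, 'strange': 2}
Checking each candidate word (with clipping):
  'that' -> not in reference -> no match (matches: 0)
  'red' -> in reference (ref count 1, used 1/1) -> match (matches: 1)
  'strange' -> in reference (ref count 2, used 1/2) -> match (matches: 2)
  'closed' -> in reference (ref count 1, used 1/1) -> match (matches: 3)
  'red' -> ref count 1 already used up (1/1) -> clipped, no match (matches: 3)
  'that' -> not in reference -> no match (matches: 3)
  'fox' -> not in reference -> no match (matches: 3)
  'closed' -> ref count 1 already used up (1/1) -> clipped, no match (matches: 3)
  'fox' -> not in reference -> no match (matches: 3)
Clipped matches: 3, Candidate length: 9
Precision = 3/9 = 1/3

1/3


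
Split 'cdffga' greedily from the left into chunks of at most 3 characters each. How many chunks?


'cdffga' has 6 characters.
Chunking with max size 3:
  Chunk 1: 'cdf' (positions 0-2)
  Chunk 2: 'fga' (positions 3-5)
Total chunks: ceil(6 / 3) = 2

2


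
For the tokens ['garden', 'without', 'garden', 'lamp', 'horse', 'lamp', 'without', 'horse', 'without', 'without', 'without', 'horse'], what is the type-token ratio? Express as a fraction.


Tokens: 12
Unique types: ('garden', 'horse', 'lamp', 'without') = 4
TTR = 4/12
Simplify: divide both by 4 -> 1/3
TTR = 1/3

1/3


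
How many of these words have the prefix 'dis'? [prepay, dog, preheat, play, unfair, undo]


Checking each word for prefix 'dis':
  'prepay' -> no (count: 0)
  'dog' -> no (count: 0)
  'preheat' -> no (count: 0)
  'play' -> no (count: 0)
  'unfair' -> no (count: 0)
  'undo' -> no (count: 0)
Total with prefix 'dis': 0

0


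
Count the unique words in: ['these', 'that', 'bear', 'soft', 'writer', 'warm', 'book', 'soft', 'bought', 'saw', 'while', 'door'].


Listing all tokens and tracking unique types:
  Token 1: 'these' -> NEW (unique so far: 1)
  Token 2: 'that' -> NEW (unique so far: 2)
  Token 3: 'bear' -> NEW (unique so far: 3)
  Token 4: 'soft' -> NEW (unique so far: 4)
  Token 5: 'writer' -> NEW (unique so far: 5)
  Token 6: 'warm' -> NEW (unique so far: 6)
  Token 7: 'book' -> NEW (unique so far: 7)
  Token 8: 'soft' -> duplicate (unique so far: 7)
  Token 9: 'bought' -> NEW (unique so far: 8)
  Token 10: 'saw' -> NEW (unique so far: 9)
  Token 11: 'while' -> NEW (unique so far: 10)
  Token 12: 'door' -> NEW (unique so far: 11)
Unique types: ('bear', 'book', 'bought', 'door', 'saw', 'soft', 'that', 'these', 'warm', 'while', 'writer')
Vocabulary size: 11

11


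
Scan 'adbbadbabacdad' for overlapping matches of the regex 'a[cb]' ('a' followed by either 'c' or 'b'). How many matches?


Pattern: a[cb] means 'a' followed by either 'c' or 'b'.
Scanning 'adbbadbabacdad' position-by-position:
  Pos 0: window 'ad' -> no
  Pos 1: window 'db' -> no
  Pos 2: window 'bb' -> no
  Pos 3: window 'ba' -> no
  Pos 4: window 'ad' -> no
  Pos 5: window 'db' -> no
  Pos 6: window 'ba' -> no
  Pos 7: window 'ab' -> MATCH
  Pos 8: window 'ba' -> no
  Pos 9: window 'ac' -> MATCH
  Pos 10: window 'cd' -> no
  Pos 11: window 'da' -> no
  Pos 12: window 'ad' -> no
  Pos 13: window 'd' -> no
Total matches: 2

2


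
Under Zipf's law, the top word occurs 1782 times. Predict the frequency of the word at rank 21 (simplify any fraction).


Zipf's law: freq(rank) = f1 / rank
f1 = 1782, rank = 21
freq = 1782 / 21
GCD(1782, 21) = 3
Simplified: 594/7

594/7


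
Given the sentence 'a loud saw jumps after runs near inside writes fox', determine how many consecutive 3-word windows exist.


Word trigrams from [10] words:
  Trigram 1: (a loud saw)
  Trigram 2: (loud saw jumps)
  Trigram 3: (saw jumps after)
  Trigram 4: (jumps after runs)
  Trigram 5: (after runs near)
  Trigram 6: (runs near inside)
  Trigram 7: (near inside writes)
  Trigram 8: (inside writes fox)
Total word trigrams: 10 - 2 = 8

8


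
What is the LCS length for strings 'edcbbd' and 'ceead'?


DP table for LCS of 'edcbbd' and 'ceead':
       c  e  e  a  d
    0  0  0  0  0  0
  e 0  0  1  1  1  1
  d 0  0  1  1  1  2
  c 0  1  1  1  1  2
  b 0  1  1  1  1  2
  b 0  1  1  1  1  2
  d 0  1  1  1  1  2
LCS: 'ed'
LCS length = 2

2


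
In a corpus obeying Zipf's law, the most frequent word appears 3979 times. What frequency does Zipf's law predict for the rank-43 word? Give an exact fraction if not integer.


Zipf's law: freq(rank) = f1 / rank
f1 = 3979, rank = 43
freq = 3979 / 43
GCD(3979, 43) = 1
Simplified: 3979/43

3979/43


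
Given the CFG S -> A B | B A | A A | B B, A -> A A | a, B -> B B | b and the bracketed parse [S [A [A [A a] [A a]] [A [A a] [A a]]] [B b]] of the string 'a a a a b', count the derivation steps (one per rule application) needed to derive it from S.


Every bracketed nonterminal node [X ...] in the tree is produced by exactly one rule application.
Reading the tree off as a leftmost derivation:
  Step 1: S  =>  A B   (applied S -> A B)
  Step 2: A B  =>  A A B   (applied A -> A A)
  Step 3: A A B  =>  A A A B   (applied A -> A A)
  Step 4: A A A B  =>  a A A B   (applied A -> a)
  Step 5: a A A B  =>  a a A B   (applied A -> a)
  Step 6: a a A B  =>  a a A A B   (applied A -> A A)
  Step 7: a a A A B  =>  a a a A B   (applied A -> a)
  Step 8: a a a A B  =>  a a a a B   (applied A -> a)
  Step 9: a a a a B  =>  a a a a b   (applied B -> b)
Final yield: a a a a b
Total rewrite steps: 9

9


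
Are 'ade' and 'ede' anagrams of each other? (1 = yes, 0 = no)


Sort characters of 'ade': 'ade'
Sort characters of 'ede': 'dee'
Sorted forms differ -> they are NOT anagrams
Result: 0

0


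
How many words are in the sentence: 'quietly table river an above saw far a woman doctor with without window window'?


Counting words by splitting on spaces:
  Word 1: 'quietly'
  Word 2: 'table'
  Word 3: 'river'
  Word 4: 'an'
  Word 5: 'above'
  Word 6: 'saw'
  Word 7: 'far'
  Word 8: 'a'
  Word 9: 'woman'
  Word 10: 'doctor'
  Word 11: 'with'
  Word 12: 'without'
  Word 13: 'window'
  Word 14: 'window'
Total words: 14

14


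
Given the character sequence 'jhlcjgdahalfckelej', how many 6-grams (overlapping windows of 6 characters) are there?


String 'jhlcjgdahalfckelej' has length L = 18.
Number of overlapping n-grams = L - n + 1
Substituting: 18 - 6 + 1 = 13

13


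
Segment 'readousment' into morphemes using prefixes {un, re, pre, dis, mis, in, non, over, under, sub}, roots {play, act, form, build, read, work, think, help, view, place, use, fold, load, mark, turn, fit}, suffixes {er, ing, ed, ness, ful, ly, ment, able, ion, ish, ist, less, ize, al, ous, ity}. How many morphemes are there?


Segmenting 'readousment' against the inventory:
  'read' -> root (morpheme 1)
  'ous' -> suffix (morpheme 2)
  'ment' -> suffix (morpheme 3)
Total morphemes: 3

3


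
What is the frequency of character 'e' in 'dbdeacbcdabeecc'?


Scanning 'dbdeacbcdabeecc' for 'e':
  Position 3: 'e' -> MATCH (count: 1)
  Position 11: 'e' -> MATCH (count: 2)
  Position 12: 'e' -> MATCH (count: 3)
Total occurrences of 'e': 3

3


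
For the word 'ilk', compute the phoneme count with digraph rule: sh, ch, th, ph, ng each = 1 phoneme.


Parsing 'ilk' greedily, digraphs first:
  'i' -> vowel phoneme (phonemes so far: 1)
  'l' -> consonant phoneme (phonemes so far: 2)
  'k' -> consonant phoneme (phonemes so far: 3)
Total phonemes: 3

3


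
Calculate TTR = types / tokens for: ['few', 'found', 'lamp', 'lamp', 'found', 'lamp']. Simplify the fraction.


Tokens: 6
Unique types: ('few', 'found', 'lamp') = 3
TTR = 3/6
Simplify: divide both by 3 -> 1/2
TTR = 1/2

1/2


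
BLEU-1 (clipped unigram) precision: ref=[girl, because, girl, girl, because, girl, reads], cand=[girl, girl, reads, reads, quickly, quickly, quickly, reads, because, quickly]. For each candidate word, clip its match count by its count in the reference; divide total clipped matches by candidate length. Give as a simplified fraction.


Reference word counts: {'because': 2, 'girl': 4, 'reads': 1}
Checking each candidate word (with clipping):
  'girl' -> in reference (ref count 4, used 1/4) -> match (matches: 1)
  'girl' -> in reference (ref count 4, used 2/4) -> match (matches: 2)
  'reads' -> in reference (ref count 1, used 1/1) -> match (matches: 3)
  'reads' -> ref count 1 already used up (1/1) -> clipped, no match (matches: 3)
  'quickly' -> not in reference -> no match (matches: 3)
  'quickly' -> not in reference -> no match (matches: 3)
  'quickly' -> not in reference -> no match (matches: 3)
  'reads' -> ref count 1 already used up (1/1) -> clipped, no match (matches: 3)
  'because' -> in reference (ref count 2, used 1/2) -> match (matches: 4)
  'quickly' -> not in reference -> no match (matches: 4)
Clipped matches: 4, Candidate length: 10
Precision = 4/10 = 2/5

2/5


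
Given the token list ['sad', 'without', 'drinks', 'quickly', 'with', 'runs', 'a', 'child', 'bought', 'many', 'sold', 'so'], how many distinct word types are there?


Listing all tokens and tracking unique types:
  Token 1: 'sad' -> NEW (unique so far: 1)
  Token 2: 'without' -> NEW (unique so far: 2)
  Token 3: 'drinks' -> NEW (unique so far: 3)
  Token 4: 'quickly' -> NEW (unique so far: 4)
  Token 5: 'with' -> NEW (unique so far: 5)
  Token 6: 'runs' -> NEW (unique so far: 6)
  Token 7: 'a' -> NEW (unique so far: 7)
  Token 8: 'child' -> NEW (unique so far: 8)
  Token 9: 'bought' -> NEW (unique so far: 9)
  Token 10: 'many' -> NEW (unique so far: 10)
  Token 11: 'sold' -> NEW (unique so far: 11)
  Token 12: 'so' -> NEW (unique so far: 12)
Unique types: ('a', 'bought', 'child', 'drinks', 'many', 'quickly', 'runs', 'sad', 'so', 'sold', 'with', 'without')
Vocabulary size: 12

12


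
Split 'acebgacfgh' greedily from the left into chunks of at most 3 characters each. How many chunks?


'acebgacfgh' has 10 characters.
Chunking with max size 3:
  Chunk 1: 'ace' (positions 0-2)
  Chunk 2: 'bga' (positions 3-5)
  Chunk 3: 'cfg' (positions 6-8)
  Chunk 4: 'h' (positions 9-9)
Total chunks: ceil(10 / 3) = 4

4


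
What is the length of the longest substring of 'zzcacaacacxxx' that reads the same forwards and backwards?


Scanning 'zzcacaacacxxx' for palindromic substrings.
Substring at positions 2-9: 'cacaacac'.
Check: reverse('cacaacac') = 'cacaacac' -> palindrome confirmed.
Neighbouring characters ('z' / 'x') break symmetry, so it cannot extend further.
No longer palindromic substring exists; longest length = 8

8


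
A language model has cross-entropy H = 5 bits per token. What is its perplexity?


Perplexity formula: PP = 2^H
H = 5
PP = 2^5
Steps: 2^1 = 2, 2^2 = 4, 2^3 = 8, 2^4 = 16, 2^5 = 32
PP = 32

32


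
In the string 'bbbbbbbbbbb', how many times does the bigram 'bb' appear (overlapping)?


Scanning 'bbbbbbbbbbb' for bigram 'bb':
  Position 0: 'bb' -> MATCH
  Position 1: 'bb' -> MATCH
  Position 2: 'bb' -> MATCH
  Position 3: 'bb' -> MATCH
  Position 4: 'bb' -> MATCH
  Position 5: 'bb' -> MATCH
  Position 6: 'bb' -> MATCH
  Position 7: 'bb' -> MATCH
  Position 8: 'bb' -> MATCH
  Position 9: 'bb' -> MATCH
Total matches: 10

10


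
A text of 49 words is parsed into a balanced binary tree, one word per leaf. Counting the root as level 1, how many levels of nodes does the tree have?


In a balanced binary tree with n leaves the deepest leaf is ceil(log2(n)) edges below the root,
so counting node levels inclusive of root and leaves gives ceil(log2(n)) + 1 levels.
log2(49) = 5.6147
ceil(5.6147) = 6
levels = 6 + 1 = 7

7


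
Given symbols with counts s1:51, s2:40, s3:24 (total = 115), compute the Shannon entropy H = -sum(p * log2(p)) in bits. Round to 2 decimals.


Computing entropy H = -sum(p_i * log2(p_i)):
  s1: p = 51/115 = 0.4435, -p*log2(p) = 0.5202
  s2: p = 40/115 = 0.3478, -p*log2(p) = 0.5299
  s3: p = 24/115 = 0.2087, -p*log2(p) = 0.4718
H = sum of terms = 1.5219
Rounded to 2 decimals: 1.52

1.52


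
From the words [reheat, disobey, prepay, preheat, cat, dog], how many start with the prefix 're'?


Checking each word for prefix 're':
  'reheat' -> YES, starts with 're' (count: 1)
  'disobey' -> no (count: 1)
  'prepay' -> no (count: 1)
  'preheat' -> no (count: 1)
  'cat' -> no (count: 1)
  'dog' -> no (count: 1)
Total with prefix 're': 1

1


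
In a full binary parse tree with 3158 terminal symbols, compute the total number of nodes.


Leaf nodes (terminals): 3158
Internal nodes = n - 1 = 3158 - 1 = 3157
Total = leaves + internal = 3158 + 3157 = 6315

6315


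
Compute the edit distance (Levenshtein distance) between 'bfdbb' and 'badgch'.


Building DP table for s1='bfdbb' (len 5) and s2='badgch' (len 6):
       b  a  d  g  c  h
    0  1  2  3  4  5  6
  b 1  0  1  2  3  4  5
  f 2  1  1  2  3  4  5
  d 3  2  2  1  2  3  4
  b 4  3  3  2  2  3  4
  b 5  4  4  3  3  3  4
Edit distance = dp[5][6] = 4

4


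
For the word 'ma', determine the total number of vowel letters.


Scanning each character of 'ma':
  Position 1: 'm' -> consonant (running count: 0)
  Position 2: 'a' -> vowel (running count: 1)
Total vowels: 1

1


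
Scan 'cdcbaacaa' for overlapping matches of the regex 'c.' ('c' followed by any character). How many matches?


Pattern: c. means 'c' followed by any character.
Scanning 'cdcbaacaa' position-by-position:
  Pos 0: window 'cd' -> MATCH
  Pos 1: window 'dc' -> no
  Pos 2: window 'cb' -> MATCH
  Pos 3: window 'ba' -> no
  Pos 4: window 'aa' -> no
  Pos 5: window 'ac' -> no
  Pos 6: window 'ca' -> MATCH
  Pos 7: window 'aa' -> no
  Pos 8: window 'a' -> no
Total matches: 3

3


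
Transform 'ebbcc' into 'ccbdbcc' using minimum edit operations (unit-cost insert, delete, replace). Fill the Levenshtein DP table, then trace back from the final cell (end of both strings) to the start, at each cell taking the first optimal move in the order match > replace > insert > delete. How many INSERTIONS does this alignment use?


Edit distance = 3. Backtracking from cell (5, 7) with preference match > replace > insert > delete,
then listing the resulting alignment 'ebbcc' -> 'ccbdbcc' left to right:
  Step 1: insert 'c' [insertion #1]
  Step 2: replace e->c
  Step 3: keep 'b'
  Step 4: insert 'd' [insertion #2]
  Step 5: keep 'b'
  Step 6: keep 'c'
  Step 7: keep 'c'
Total insertions: 2

2


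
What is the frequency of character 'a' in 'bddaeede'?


Scanning 'bddaeede' for 'a':
  Position 3: 'a' -> MATCH (count: 1)
Total occurrences of 'a': 1

1


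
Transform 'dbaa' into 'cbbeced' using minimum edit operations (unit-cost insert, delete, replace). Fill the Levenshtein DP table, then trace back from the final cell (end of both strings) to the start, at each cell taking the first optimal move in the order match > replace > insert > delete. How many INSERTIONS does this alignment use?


Edit distance = 6. Backtracking from cell (4, 7) with preference match > replace > insert > delete,
then listing the resulting alignment 'dbaa' -> 'cbbeced' left to right:
  Step 1: insert 'c' [insertion #1]
  Step 2: replace d->b
  Step 3: keep 'b'
  Step 4: insert 'e' [insertion #2]
  Step 5: insert 'c' [insertion #3]
  Step 6: replace a->e
  Step 7: replace a->d
Total insertions: 3

3


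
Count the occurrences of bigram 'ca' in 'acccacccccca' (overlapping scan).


Scanning 'acccacccccca' for bigram 'ca':
  Position 0: 'ac' -> no
  Position 1: 'cc' -> no
  Position 2: 'cc' -> no
  Position 3: 'ca' -> MATCH
  Position 4: 'ac' -> no
  Position 5: 'cc' -> no
  Position 6: 'cc' -> no
  Position 7: 'cc' -> no
  Position 8: 'cc' -> no
  Position 9: 'cc' -> no
  Position 10: 'ca' -> MATCH
Total matches: 2

2


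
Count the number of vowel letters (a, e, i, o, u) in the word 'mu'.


Scanning each character of 'mu':
  Position 1: 'm' -> consonant (running count: 0)
  Position 2: 'u' -> vowel (running count: 1)
Total vowels: 1

1


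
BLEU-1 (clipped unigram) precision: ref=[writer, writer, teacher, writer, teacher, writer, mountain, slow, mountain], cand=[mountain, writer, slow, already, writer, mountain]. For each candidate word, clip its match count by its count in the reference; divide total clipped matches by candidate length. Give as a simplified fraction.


Reference word counts: {'mountain': 2, 'slow': 1, 'teacher': 2, 'writer': 4}
Checking each candidate word (with clipping):
  'mountain' -> in reference (ref count 2, used 1/2) -> match (matches: 1)
  'writer' -> in reference (ref count 4, used 1/4) -> match (matches: 2)
  'slow' -> in reference (ref count 1, used 1/1) -> match (matches: 3)
  'already' -> not in reference -> no match (matches: 3)
  'writer' -> in reference (ref count 4, used 2/4) -> match (matches: 4)
  'mountain' -> in reference (ref count 2, used 2/2) -> match (matches: 5)
Clipped matches: 5, Candidate length: 6
Precision = 5/6

5/6


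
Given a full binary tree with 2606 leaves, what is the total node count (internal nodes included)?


Leaf nodes (terminals): 2606
Internal nodes = n - 1 = 2606 - 1 = 2605
Total = leaves + internal = 2606 + 2605 = 5211

5211


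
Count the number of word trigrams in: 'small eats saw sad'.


Word trigrams from [4] words:
  Trigram 1: (small eats saw)
  Trigram 2: (eats saw sad)
Total word trigrams: 4 - 2 = 2

2


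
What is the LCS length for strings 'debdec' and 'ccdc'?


DP table for LCS of 'debdec' and 'ccdc':
       c  c  d  c
    0  0  0  0  0
  d 0  0  0  1  1
  e 0  0  0  1  1
  b 0  0  0  1  1
  d 0  0  0  1  1
  e 0  0  0  1  1
  c 0  1  1  1  2
LCS: 'dc'
LCS length = 2

2


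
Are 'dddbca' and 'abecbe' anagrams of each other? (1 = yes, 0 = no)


Sort characters of 'dddbca': 'abcddd'
Sort characters of 'abecbe': 'abbcee'
Sorted forms differ -> they are NOT anagrams
Result: 0

0


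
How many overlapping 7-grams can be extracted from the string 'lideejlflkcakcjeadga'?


String 'lideejlflkcakcjeadga' has length L = 20.
Number of overlapping n-grams = L - n + 1
Substituting: 20 - 7 + 1 = 14

14


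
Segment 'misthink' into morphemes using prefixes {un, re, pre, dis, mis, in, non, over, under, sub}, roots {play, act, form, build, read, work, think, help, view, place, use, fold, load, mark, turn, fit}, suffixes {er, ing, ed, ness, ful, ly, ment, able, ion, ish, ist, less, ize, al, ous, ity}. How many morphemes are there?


Segmenting 'misthink' against the inventory:
  'mis' -> prefix (morpheme 1)
  'think' -> root (morpheme 2)
Total morphemes: 2

2


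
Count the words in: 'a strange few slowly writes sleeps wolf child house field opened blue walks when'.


Counting words by splitting on spaces:
  Word 1: 'a'
  Word 2: 'strange'
  Word 3: 'few'
  Word 4: 'slowly'
  Word 5: 'writes'
  Word 6: 'sleeps'
  Word 7: 'wolf'
  Word 8: 'child'
  Word 9: 'house'
  Word 10: 'field'
  Word 11: 'opened'
  Word 12: 'blue'
  Word 13: 'walks'
  Word 14: 'when'
Total words: 14

14


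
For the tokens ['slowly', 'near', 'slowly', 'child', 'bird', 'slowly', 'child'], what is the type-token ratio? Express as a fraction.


Tokens: 7
Unique types: ('bird', 'child', 'near', 'slowly') = 4
TTR = 4/7
Already in lowest terms.

4/7


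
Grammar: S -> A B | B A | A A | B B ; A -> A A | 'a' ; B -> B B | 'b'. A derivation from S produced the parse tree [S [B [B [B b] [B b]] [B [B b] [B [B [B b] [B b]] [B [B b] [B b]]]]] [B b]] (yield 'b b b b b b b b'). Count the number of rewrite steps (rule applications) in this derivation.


Every bracketed nonterminal node [X ...] in the tree is produced by exactly one rule application.
Reading the tree off as a leftmost derivation:
  Step 1: S  =>  B B   (applied S -> B B)
  Step 2: B B  =>  B B B   (applied B -> B B)
  Step 3: B B B  =>  B B B B   (applied B -> B B)
  Step 4: B B B B  =>  b B B B   (applied B -> b)
  Step 5: b B B B  =>  b b B B   (applied B -> b)
  Step 6: b b B B  =>  b b B B B   (applied B -> B B)
  Step 7: b b B B B  =>  b b b B B   (applied B -> b)
  Step 8: b b b B B  =>  b b b B B B   (applied B -> B B)
  Step 9: b b b B B B  =>  b b b B B B B   (applied B -> B B)
  Step 10: b b b B B B B  =>  b b b b B B B   (applied B -> b)
  Step 11: b b b b B B B  =>  b b b b b B B   (applied B -> b)
  Step 12: b b b b b B B  =>  b b b b b B B B   (applied B -> B B)
  Step 13: b b b b b B B B  =>  b b b b b b B B   (applied B -> b)
  Step 14: b b b b b b B B  =>  b b b b b b b B   (applied B -> b)
  Step 15: b b b b b b b B  =>  b b b b b b b b   (applied B -> b)
Final yield: b b b b b b b b
Total rewrite steps: 15

15


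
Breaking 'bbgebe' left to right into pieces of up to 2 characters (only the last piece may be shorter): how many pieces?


'bbgebe' has 6 characters.
Chunking with max size 2:
  Chunk 1: 'bb' (positions 0-1)
  Chunk 2: 'ge' (positions 2-3)
  Chunk 3: 'be' (positions 4-5)
Total chunks: ceil(6 / 2) = 3

3


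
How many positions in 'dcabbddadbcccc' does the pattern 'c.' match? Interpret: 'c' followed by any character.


Pattern: c. means 'c' followed by any character.
Scanning 'dcabbddadbcccc' position-by-position:
  Pos 0: window 'dc' -> no
  Pos 1: window 'ca' -> MATCH
  Pos 2: window 'ab' -> no
  Pos 3: window 'bb' -> no
  Pos 4: window 'bd' -> no
  Pos 5: window 'dd' -> no
  Pos 6: window 'da' -> no
  Pos 7: window 'ad' -> no
  Pos 8: window 'db' -> no
  Pos 9: window 'bc' -> no
  Pos 10: window 'cc' -> MATCH
  Pos 11: window 'cc' -> MATCH
  Pos 12: window 'cc' -> MATCH
  Pos 13: window 'c' -> no
Total matches: 4

4


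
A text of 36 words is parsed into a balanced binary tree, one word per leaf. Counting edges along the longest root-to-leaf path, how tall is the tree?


In a balanced binary tree with n leaves the deepest leaf is ceil(log2(n)) edges below the root.
log2(36) = 5.1699
ceil(5.1699) = 6
height (edges) = 6

6


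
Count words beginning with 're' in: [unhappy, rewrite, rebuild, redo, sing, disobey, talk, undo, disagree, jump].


Checking each word for prefix 're':
  'unhappy' -> no (count: 0)
  'rewrite' -> YES, starts with 're' (count: 1)
  'rebuild' -> YES, starts with 're' (count: 2)
  'redo' -> YES, starts with 're' (count: 3)
  'sing' -> no (count: 3)
  'disobey' -> no (count: 3)
  'talk' -> no (count: 3)
  'undo' -> no (count: 3)
  'disagree' -> no (count: 3)
  'jump' -> no (count: 3)
Total with prefix 're': 3

3


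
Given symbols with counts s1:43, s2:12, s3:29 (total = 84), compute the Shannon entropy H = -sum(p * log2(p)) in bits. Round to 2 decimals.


Computing entropy H = -sum(p_i * log2(p_i)):
  s1: p = 43/84 = 0.5119, -p*log2(p) = 0.4945
  s2: p = 12/84 = 0.1429, -p*log2(p) = 0.4011
  s3: p = 29/84 = 0.3452, -p*log2(p) = 0.5297
H = sum of terms = 1.4253
Rounded to 2 decimals: 1.43

1.43


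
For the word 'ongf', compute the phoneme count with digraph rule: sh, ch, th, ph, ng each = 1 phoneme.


Parsing 'ongf' greedily, digraphs first:
  'o' -> vowel phoneme (phonemes so far: 1)
  'ng' -> digraph (1 consonant phoneme) (phonemes so far: 2)
  'f' -> consonant phoneme (phonemes so far: 3)
Total phonemes: 3

3


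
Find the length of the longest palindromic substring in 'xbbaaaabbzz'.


Scanning 'xbbaaaabbzz' for palindromic substrings.
Substring at positions 1-8: 'bbaaaabb'.
Check: reverse('bbaaaabb') = 'bbaaaabb' -> palindrome confirmed.
Neighbouring characters ('x' / 'z') break symmetry, so it cannot extend further.
No longer palindromic substring exists; longest length = 8

8


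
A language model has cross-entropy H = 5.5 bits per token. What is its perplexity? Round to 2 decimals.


Perplexity formula: PP = 2^H
H = 5.5
PP = 2^5.5
Decompose: 2^5.5 = 2^5 * 2^0.5 = 2^5 * sqrt(2)
2^5 = 32, sqrt(2) ~ 1.4142136
PP ~ 32 * 1.4142136 = 45.2548352
Rounded to 2 decimals: 45.25

45.25


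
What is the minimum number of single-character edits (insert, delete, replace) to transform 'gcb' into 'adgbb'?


Building DP table for s1='gcb' (len 3) and s2='adgbb' (len 5):
       a  d  g  b  b
    0  1  2  3  4  5
  g 1  1  2  2  3  4
  c 2  2  2  3  3  4
  b 3  3  3  3  3  3
Edit distance = dp[3][5] = 3

3


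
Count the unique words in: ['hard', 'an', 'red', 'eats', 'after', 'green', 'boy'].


Listing all tokens and tracking unique types:
  Token 1: 'hard' -> NEW (unique so far: 1)
  Token 2: 'an' -> NEW (unique so far: 2)
  Token 3: 'red' -> NEW (unique so far: 3)
  Token 4: 'eats' -> NEW (unique so far: 4)
  Token 5: 'after' -> NEW (unique so far: 5)
  Token 6: 'green' -> NEW (unique so far: 6)
  Token 7: 'boy' -> NEW (unique so far: 7)
Unique types: ('after', 'an', 'boy', 'eats', 'green', 'hard', 'red')
Vocabulary size: 7

7


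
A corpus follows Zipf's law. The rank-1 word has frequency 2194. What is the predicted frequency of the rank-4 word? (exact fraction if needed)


Zipf's law: freq(rank) = f1 / rank
f1 = 2194, rank = 4
freq = 2194 / 4
GCD(2194, 4) = 2
Simplified: 1097/2

1097/2


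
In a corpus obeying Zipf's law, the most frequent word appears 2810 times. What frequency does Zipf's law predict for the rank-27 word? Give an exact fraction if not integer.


Zipf's law: freq(rank) = f1 / rank
f1 = 2810, rank = 27
freq = 2810 / 27
GCD(2810, 27) = 1
Simplified: 2810/27

2810/27


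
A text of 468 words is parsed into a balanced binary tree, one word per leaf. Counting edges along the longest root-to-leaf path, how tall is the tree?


In a balanced binary tree with n leaves the deepest leaf is ceil(log2(n)) edges below the root.
log2(468) = 8.8704
ceil(8.8704) = 9
height (edges) = 9

9


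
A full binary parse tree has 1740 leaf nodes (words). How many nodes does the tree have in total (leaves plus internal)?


Leaf nodes (terminals): 1740
Internal nodes = n - 1 = 1740 - 1 = 1739
Total = leaves + internal = 1740 + 1739 = 3479

3479


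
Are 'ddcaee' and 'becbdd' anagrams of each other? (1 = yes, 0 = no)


Sort characters of 'ddcaee': 'acddee'
Sort characters of 'becbdd': 'bbcdde'
Sorted forms differ -> they are NOT anagrams
Result: 0

0


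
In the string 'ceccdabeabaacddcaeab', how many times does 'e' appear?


Scanning 'ceccdabeabaacddcaeab' for 'e':
  Position 1: 'e' -> MATCH (count: 1)
  Position 7: 'e' -> MATCH (count: 2)
  Position 17: 'e' -> MATCH (count: 3)
Total occurrences of 'e': 3

3


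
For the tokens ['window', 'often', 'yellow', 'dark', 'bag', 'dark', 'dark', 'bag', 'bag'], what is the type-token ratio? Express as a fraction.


Tokens: 9
Unique types: ('bag', 'dark', 'often', 'window', 'yellow') = 5
TTR = 5/9
Already in lowest terms.

5/9


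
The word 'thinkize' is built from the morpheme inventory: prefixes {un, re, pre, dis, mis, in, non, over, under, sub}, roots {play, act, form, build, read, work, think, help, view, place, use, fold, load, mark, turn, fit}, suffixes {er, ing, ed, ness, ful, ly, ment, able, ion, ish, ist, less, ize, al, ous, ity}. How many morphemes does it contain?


Segmenting 'thinkize' against the inventory:
  'think' -> root (morpheme 1)
  'ize' -> suffix (morpheme 2)
Total morphemes: 2

2


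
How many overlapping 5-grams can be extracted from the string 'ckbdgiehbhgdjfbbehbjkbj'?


String 'ckbdgiehbhgdjfbbehbjkbj' has length L = 23.
Number of overlapping n-grams = L - n + 1
Substituting: 23 - 5 + 1 = 19

19


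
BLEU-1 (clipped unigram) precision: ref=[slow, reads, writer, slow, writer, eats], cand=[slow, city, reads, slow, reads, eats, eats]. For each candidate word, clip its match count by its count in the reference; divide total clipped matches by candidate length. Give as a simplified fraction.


Reference word counts: {'eats': 1, 'reads': 1, 'slow': 2, 'writer': 2}
Checking each candidate word (with clipping):
  'slow' -> in reference (ref count 2, used 1/2) -> match (matches: 1)
  'city' -> not in reference -> no match (matches: 1)
  'reads' -> in reference (ref count 1, used 1/1) -> match (matches: 2)
  'slow' -> in reference (ref count 2, used 2/2) -> match (matches: 3)
  'reads' -> ref count 1 already used up (1/1) -> clipped, no match (matches: 3)
  'eats' -> in reference (ref count 1, used 1/1) -> match (matches: 4)
  'eats' -> ref count 1 already used up (1/1) -> clipped, no match (matches: 4)
Clipped matches: 4, Candidate length: 7
Precision = 4/7

4/7
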